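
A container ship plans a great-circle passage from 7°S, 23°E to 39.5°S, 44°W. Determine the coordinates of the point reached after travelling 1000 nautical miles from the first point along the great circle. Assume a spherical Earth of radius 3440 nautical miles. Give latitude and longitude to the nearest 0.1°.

≈ 17.4°S, 9.7°E

Convert each endpoint to a unit vector on the sphere (x = cos φ cos λ, y = cos φ sin λ, z = sin φ).
The central angle between the endpoints is δ = arccos(p₁·p₂) ≈ 1.184 rad (67.9°). The total great-circle distance is δ·R ≈ 1.184 × 3440 ≈ 4075 nmi, so the target fraction is f = 1000/4075 ≈ 0.245.
Interpolate at f ≈ 0.245 with slerp weights a = sin((1−f)δ)/sin δ ≈ 0.841, b = sin(fδ)/sin δ ≈ 0.309.
p = a·p₁ + b·p₂ ≈ (0.941, 0.160, -0.299); φ = arcsin(p_z) ≈ -17.42°, λ = atan2(p_y, p_x) ≈ 9.68°.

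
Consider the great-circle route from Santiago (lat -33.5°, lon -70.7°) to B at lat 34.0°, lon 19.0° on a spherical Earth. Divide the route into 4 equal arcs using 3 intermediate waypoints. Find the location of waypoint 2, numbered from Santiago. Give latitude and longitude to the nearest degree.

The haversine formula gives a central angle δ ≈ 1.881 rad (107.8°) between the endpoints.
Interpolate at f = 2/4 with slerp weights a = sin((1−f)δ)/sin δ ≈ 0.848, b = sin(fδ)/sin δ ≈ 0.848.
p = a·p₁ + b·p₂ ≈ (0.899, -0.439, 0.006); φ = arcsin(p_z) ≈ 0.35°, λ = atan2(p_y, p_x) ≈ -26.02°.

≈ lat 0°, lon -26°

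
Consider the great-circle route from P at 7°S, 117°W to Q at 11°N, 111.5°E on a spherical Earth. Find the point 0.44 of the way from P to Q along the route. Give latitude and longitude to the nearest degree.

≈ 3°N, 174°W

From cos δ = sin φ₁ sin φ₂ + cos φ₁ cos φ₂ cos Δλ, the central angle is δ ≈ 2.303 rad (132.0°).
Interpolate at f = 0.44 with slerp weights a = sin((1−f)δ)/sin δ ≈ 1.292, b = sin(fδ)/sin δ ≈ 1.142.
p = a·p₁ + b·p₂ ≈ (-0.993, -0.100, 0.060); φ = arcsin(p_z) ≈ 3.46°, λ = atan2(p_y, p_x) ≈ -174.23°.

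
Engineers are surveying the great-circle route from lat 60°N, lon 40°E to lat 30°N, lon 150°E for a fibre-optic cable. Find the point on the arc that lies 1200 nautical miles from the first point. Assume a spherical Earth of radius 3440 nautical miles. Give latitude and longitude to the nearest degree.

Write both endpoints as unit vectors p₁, p₂ with components (cos φ cos λ, cos φ sin λ, sin φ).
The central angle between the endpoints is δ = arccos(p₁·p₂) ≈ 1.282 rad (73.4°). The total great-circle distance is δ·R ≈ 1.282 × 3440 ≈ 4410 nmi, so the target fraction is f = 1200/4410 ≈ 0.272.
Interpolate at f ≈ 0.272 with slerp weights a = sin((1−f)δ)/sin δ ≈ 0.838, b = sin(fδ)/sin δ ≈ 0.357.
p = a·p₁ + b·p₂ ≈ (0.054, 0.424, 0.904); φ = arcsin(p_z) ≈ 64.71°, λ = atan2(p_y, p_x) ≈ 82.79°.

≈ lat 65°N, lon 83°E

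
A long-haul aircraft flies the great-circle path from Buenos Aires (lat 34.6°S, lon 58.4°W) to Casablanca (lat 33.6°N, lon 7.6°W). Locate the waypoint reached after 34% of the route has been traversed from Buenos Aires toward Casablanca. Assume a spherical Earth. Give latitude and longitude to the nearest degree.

From cos δ = sin φ₁ sin φ₂ + cos φ₁ cos φ₂ cos Δλ, the central angle is δ ≈ 1.451 rad (83.2°).
Interpolate at f = 0.34 with slerp weights a = sin((1−f)δ)/sin δ ≈ 0.824, b = sin(fδ)/sin δ ≈ 0.477.
p = a·p₁ + b·p₂ ≈ (0.749, -0.630, -0.204); φ = arcsin(p_z) ≈ -11.76°, λ = atan2(p_y, p_x) ≈ -40.07°.

≈ lat 12°S, lon 40°W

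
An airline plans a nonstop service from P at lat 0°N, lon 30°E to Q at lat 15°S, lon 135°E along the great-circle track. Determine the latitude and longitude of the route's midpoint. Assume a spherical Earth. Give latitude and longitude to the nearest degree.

≈ lat 12°S, lon 81°E

Write both endpoints as unit vectors p₁, p₂ with components (cos φ cos λ, cos φ sin λ, sin φ).
The central angle between the endpoints is δ = arccos(p₁·p₂) ≈ 1.823 rad (104.5°).
Interpolate at f = 1/2 with slerp weights a = sin((1−f)δ)/sin δ ≈ 0.816, b = sin(fδ)/sin δ ≈ 0.816.
p = a·p₁ + b·p₂ ≈ (0.149, 0.966, -0.211); φ = arcsin(p_z) ≈ -12.20°, λ = atan2(p_y, p_x) ≈ 81.21°.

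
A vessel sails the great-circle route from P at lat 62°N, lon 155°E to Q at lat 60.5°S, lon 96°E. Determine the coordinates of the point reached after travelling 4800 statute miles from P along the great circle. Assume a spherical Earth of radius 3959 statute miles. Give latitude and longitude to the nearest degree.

Write both endpoints as unit vectors p₁, p₂ with components (cos φ cos λ, cos φ sin λ, sin φ).
The central angle between the endpoints is δ = arccos(p₁·p₂) ≈ 2.278 rad (130.5°). The total great-circle distance is δ·R ≈ 2.278 × 3959 ≈ 9017 mi, so the target fraction is f = 4800/9017 ≈ 0.532.
Interpolate at f ≈ 0.532 with slerp weights a = sin((1−f)δ)/sin δ ≈ 1.150, b = sin(fδ)/sin δ ≈ 1.231.
p = a·p₁ + b·p₂ ≈ (-0.553, 0.831, -0.056); φ = arcsin(p_z) ≈ -3.21°, λ = atan2(p_y, p_x) ≈ 123.63°.

≈ lat 3°S, lon 124°E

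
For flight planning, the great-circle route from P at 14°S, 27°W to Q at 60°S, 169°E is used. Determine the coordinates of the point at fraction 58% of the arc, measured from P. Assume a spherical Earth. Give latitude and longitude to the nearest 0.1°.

≈ 73.0°S, 52.3°W

The haversine formula gives a central angle δ ≈ 1.831 rad (104.9°) between the endpoints.
Interpolate at f = 0.58 with slerp weights a = sin((1−f)δ)/sin δ ≈ 0.719, b = sin(fδ)/sin δ ≈ 0.904.
p = a·p₁ + b·p₂ ≈ (0.179, -0.231, -0.957); φ = arcsin(p_z) ≈ -73.04°, λ = atan2(p_y, p_x) ≈ -52.27°.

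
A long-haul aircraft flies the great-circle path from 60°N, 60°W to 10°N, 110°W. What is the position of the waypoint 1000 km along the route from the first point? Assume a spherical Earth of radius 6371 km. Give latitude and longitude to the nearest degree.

Convert each endpoint to a unit vector on the sphere (x = cos φ cos λ, y = cos φ sin λ, z = sin φ).
The central angle between the endpoints is δ = arccos(p₁·p₂) ≈ 1.085 rad (62.2°). The total great-circle distance is δ·R ≈ 1.085 × 6371 ≈ 6913 km, so the target fraction is f = 1000/6913 ≈ 0.145.
Interpolate at f ≈ 0.145 with slerp weights a = sin((1−f)δ)/sin δ ≈ 0.905, b = sin(fδ)/sin δ ≈ 0.177.
p = a·p₁ + b·p₂ ≈ (0.167, -0.556, 0.815); φ = arcsin(p_z) ≈ 54.55°, λ = atan2(p_y, p_x) ≈ -73.29°.

≈ 55°N, 73°W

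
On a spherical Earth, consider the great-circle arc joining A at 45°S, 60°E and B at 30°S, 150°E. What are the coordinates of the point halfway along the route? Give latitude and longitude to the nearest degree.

Write both endpoints as unit vectors p₁, p₂ with components (cos φ cos λ, cos φ sin λ, sin φ).
The central angle between the endpoints is δ = arccos(p₁·p₂) ≈ 1.209 rad (69.3°).
Interpolate at f = 1/2 with slerp weights a = sin((1−f)δ)/sin δ ≈ 0.608, b = sin(fδ)/sin δ ≈ 0.608.
p = a·p₁ + b·p₂ ≈ (-0.241, 0.635, -0.734); φ = arcsin(p_z) ≈ -47.19°, λ = atan2(p_y, p_x) ≈ 110.77°.

≈ 47°S, 111°E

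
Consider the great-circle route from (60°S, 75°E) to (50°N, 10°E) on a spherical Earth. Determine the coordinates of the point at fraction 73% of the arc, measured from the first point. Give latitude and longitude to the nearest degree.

Convert each endpoint to a unit vector on the sphere (x = cos φ cos λ, y = cos φ sin λ, z = sin φ).
The central angle between the endpoints is δ = arccos(p₁·p₂) ≈ 2.127 rad (121.8°).
Interpolate at f = 0.73 with slerp weights a = sin((1−f)δ)/sin δ ≈ 0.639, b = sin(fδ)/sin δ ≈ 1.177.
p = a·p₁ + b·p₂ ≈ (0.828, 0.440, 0.348); φ = arcsin(p_z) ≈ 20.36°, λ = atan2(p_y, p_x) ≈ 28.00°.

≈ (20°N, 28°E)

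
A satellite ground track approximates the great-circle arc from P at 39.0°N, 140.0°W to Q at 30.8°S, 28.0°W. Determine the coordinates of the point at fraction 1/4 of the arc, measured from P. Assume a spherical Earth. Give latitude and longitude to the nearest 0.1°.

Convert each endpoint to a unit vector on the sphere (x = cos φ cos λ, y = cos φ sin λ, z = sin φ).
The central angle between the endpoints is δ = arccos(p₁·p₂) ≈ 2.180 rad (124.9°).
Interpolate at f = 1/4 with slerp weights a = sin((1−f)δ)/sin δ ≈ 1.217, b = sin(fδ)/sin δ ≈ 0.632.
p = a·p₁ + b·p₂ ≈ (-0.245, -0.863, 0.442); φ = arcsin(p_z) ≈ 26.24°, λ = atan2(p_y, p_x) ≈ -105.85°.

≈ 26.2°N, 105.9°W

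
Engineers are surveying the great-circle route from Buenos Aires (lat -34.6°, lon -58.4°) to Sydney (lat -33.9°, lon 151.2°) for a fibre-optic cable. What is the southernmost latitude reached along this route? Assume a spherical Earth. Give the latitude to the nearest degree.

≈ -69°

The great circle lies in the plane with unit normal n̂ = (p₁ × p₂)/|p₁ × p₂|.
Here n̂_z ≈ -0.351; the vertex latitude is φ_max = arccos|n̂_z| ≈ 69.4°.
Check via Clairaut: cos φ_max = |cos φ₁| · sin C = cos(34.6°)·sin(154.7°) ≈ 0.351, again giving ≈ 69.4°.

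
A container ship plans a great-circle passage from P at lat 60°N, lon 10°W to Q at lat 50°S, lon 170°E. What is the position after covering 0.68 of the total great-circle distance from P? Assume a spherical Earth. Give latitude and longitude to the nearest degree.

Convert each endpoint to a unit vector on the sphere (x = cos φ cos λ, y = cos φ sin λ, z = sin φ).
The central angle between the endpoints is δ = arccos(p₁·p₂) ≈ 2.967 rad (170.0°).
Interpolate at f = 0.68 with slerp weights a = sin((1−f)δ)/sin δ ≈ 4.682, b = sin(fδ)/sin δ ≈ 5.193.
p = a·p₁ + b·p₂ ≈ (-0.982, 0.173, 0.077); φ = arcsin(p_z) ≈ 4.40°, λ = atan2(p_y, p_x) ≈ 170.00°.

≈ lat 4°N, lon 170°E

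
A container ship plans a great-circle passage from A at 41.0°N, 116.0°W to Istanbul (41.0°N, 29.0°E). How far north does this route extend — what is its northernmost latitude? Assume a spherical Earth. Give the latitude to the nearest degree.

The great circle lies in the plane with unit normal n̂ = (p₁ × p₂)/|p₁ × p₂|.
Here n̂_z ≈ +0.327; the vertex latitude is φ_max = arccos|n̂_z| ≈ 70.9°.
Check via Clairaut: cos φ_max = |cos φ₁| · sin C = cos(41.0°)·sin(25.7°) ≈ 0.327, again giving ≈ 70.9°.

≈ 71°N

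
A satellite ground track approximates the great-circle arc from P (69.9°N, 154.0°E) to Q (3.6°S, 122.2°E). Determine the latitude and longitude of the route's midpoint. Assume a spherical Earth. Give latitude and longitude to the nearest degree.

Write both endpoints as unit vectors p₁, p₂ with components (cos φ cos λ, cos φ sin λ, sin φ).
The central angle between the endpoints is δ = arccos(p₁·p₂) ≈ 1.336 rad (76.6°).
Interpolate at f = 1/2 with slerp weights a = sin((1−f)δ)/sin δ ≈ 0.637, b = sin(fδ)/sin δ ≈ 0.637.
p = a·p₁ + b·p₂ ≈ (-0.535, 0.634, 0.558); φ = arcsin(p_z) ≈ 33.93°, λ = atan2(p_y, p_x) ≈ 130.19°.

≈ (34°N, 130°E)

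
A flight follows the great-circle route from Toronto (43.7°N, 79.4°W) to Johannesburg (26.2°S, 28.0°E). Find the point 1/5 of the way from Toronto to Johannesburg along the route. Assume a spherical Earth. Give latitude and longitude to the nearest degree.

≈ 36°N, 50°W

Write both endpoints as unit vectors p₁, p₂ with components (cos φ cos λ, cos φ sin λ, sin φ).
The central angle between the endpoints is δ = arccos(p₁·p₂) ≈ 2.093 rad (119.9°).
Interpolate at f = 1/5 with slerp weights a = sin((1−f)δ)/sin δ ≈ 1.148, b = sin(fδ)/sin δ ≈ 0.469.
p = a·p₁ + b·p₂ ≈ (0.524, -0.618, 0.586); φ = arcsin(p_z) ≈ 35.86°, λ = atan2(p_y, p_x) ≈ -49.69°.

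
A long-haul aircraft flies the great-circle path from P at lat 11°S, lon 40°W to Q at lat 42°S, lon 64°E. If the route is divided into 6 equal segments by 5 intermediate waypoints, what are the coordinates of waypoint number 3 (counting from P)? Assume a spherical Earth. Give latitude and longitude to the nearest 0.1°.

≈ lat 38.6°S, lon 2.0°E

The haversine formula gives a central angle δ ≈ 1.620 rad (92.8°) between the endpoints.
Interpolate at f = 3/6 with slerp weights a = sin((1−f)δ)/sin δ ≈ 0.725, b = sin(fδ)/sin δ ≈ 0.725.
p = a·p₁ + b·p₂ ≈ (0.781, 0.027, -0.623); φ = arcsin(p_z) ≈ -38.57°, λ = atan2(p_y, p_x) ≈ 1.96°.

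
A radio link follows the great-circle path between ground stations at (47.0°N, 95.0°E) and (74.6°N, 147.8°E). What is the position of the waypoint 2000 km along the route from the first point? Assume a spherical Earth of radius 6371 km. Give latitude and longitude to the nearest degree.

From cos δ = sin φ₁ sin φ₂ + cos φ₁ cos φ₂ cos Δλ, the central angle is δ ≈ 0.619 rad (35.5°). The total great-circle distance is δ·R ≈ 0.619 × 6371 ≈ 3942 km, so the target fraction is f = 2000/3942 ≈ 0.507.
Interpolate at f ≈ 0.507 with slerp weights a = sin((1−f)δ)/sin δ ≈ 0.517, b = sin(fδ)/sin δ ≈ 0.532.
p = a·p₁ + b·p₂ ≈ (-0.150, 0.427, 0.892); φ = arcsin(p_z) ≈ 63.09°, λ = atan2(p_y, p_x) ≈ 109.41°.

≈ (63°N, 109°E)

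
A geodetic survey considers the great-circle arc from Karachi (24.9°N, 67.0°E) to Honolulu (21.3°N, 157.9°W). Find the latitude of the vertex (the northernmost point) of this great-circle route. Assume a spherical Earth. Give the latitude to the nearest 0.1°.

≈ 48.2°N

The great circle lies in the plane with unit normal n̂ = (p₁ × p₂)/|p₁ × p₂|.
Here n̂_z ≈ +0.666; the vertex latitude is φ_max = arccos|n̂_z| ≈ 48.2°.
Check via Clairaut: cos φ_max = |cos φ₁| · sin C = cos(24.9°)·sin(47.3°) ≈ 0.666, again giving ≈ 48.2°.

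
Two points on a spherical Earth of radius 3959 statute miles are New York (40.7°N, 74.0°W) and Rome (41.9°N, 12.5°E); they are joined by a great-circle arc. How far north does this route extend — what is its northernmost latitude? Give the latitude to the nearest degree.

The great circle lies in the plane with unit normal n̂ = (p₁ × p₂)/|p₁ × p₂|.
Here n̂_z ≈ +0.638; the vertex latitude is φ_max = arccos|n̂_z| ≈ 50.4°.

≈ 50°N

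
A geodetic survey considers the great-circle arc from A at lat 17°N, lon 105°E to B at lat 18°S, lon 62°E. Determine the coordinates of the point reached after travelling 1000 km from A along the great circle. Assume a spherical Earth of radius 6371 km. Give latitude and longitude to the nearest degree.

Convert each endpoint to a unit vector on the sphere (x = cos φ cos λ, y = cos φ sin λ, z = sin φ).
The central angle between the endpoints is δ = arccos(p₁·p₂) ≈ 0.958 rad (54.9°). The total great-circle distance is δ·R ≈ 0.958 × 6371 ≈ 6106 km, so the target fraction is f = 1000/6106 ≈ 0.164.
Interpolate at f ≈ 0.164 with slerp weights a = sin((1−f)δ)/sin δ ≈ 0.878, b = sin(fδ)/sin δ ≈ 0.191.
p = a·p₁ + b·p₂ ≈ (-0.132, 0.971, 0.198); φ = arcsin(p_z) ≈ 11.40°, λ = atan2(p_y, p_x) ≈ 97.74°.

≈ lat 11°N, lon 98°E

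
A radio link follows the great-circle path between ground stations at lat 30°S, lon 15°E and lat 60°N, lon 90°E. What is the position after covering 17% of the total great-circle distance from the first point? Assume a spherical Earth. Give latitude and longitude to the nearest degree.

Convert each endpoint to a unit vector on the sphere (x = cos φ cos λ, y = cos φ sin λ, z = sin φ).
The central angle between the endpoints is δ = arccos(p₁·p₂) ≈ 1.898 rad (108.7°).
Interpolate at f = 0.17 with slerp weights a = sin((1−f)δ)/sin δ ≈ 1.056, b = sin(fδ)/sin δ ≈ 0.335.
p = a·p₁ + b·p₂ ≈ (0.883, 0.404, -0.238); φ = arcsin(p_z) ≈ -13.77°, λ = atan2(p_y, p_x) ≈ 24.58°.

≈ lat 14°S, lon 25°E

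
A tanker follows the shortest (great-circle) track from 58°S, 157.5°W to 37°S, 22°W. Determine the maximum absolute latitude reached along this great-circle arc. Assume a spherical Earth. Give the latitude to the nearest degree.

≈ 72°S

The great circle lies in the plane with unit normal n̂ = (p₁ × p₂)/|p₁ × p₂|.
Here n̂_z ≈ +0.303; the vertex latitude is φ_max = arccos|n̂_z| ≈ 72.3°.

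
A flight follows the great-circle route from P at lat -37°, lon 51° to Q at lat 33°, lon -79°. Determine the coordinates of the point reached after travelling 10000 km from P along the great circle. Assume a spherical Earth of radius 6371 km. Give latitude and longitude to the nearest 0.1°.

≈ lat 7.7°, lon -33.0°

Write both endpoints as unit vectors p₁, p₂ with components (cos φ cos λ, cos φ sin λ, sin φ).
The central angle between the endpoints is δ = arccos(p₁·p₂) ≈ 2.432 rad (139.3°). The total great-circle distance is δ·R ≈ 2.432 × 6371 ≈ 15491 km, so the target fraction is f = 10000/15491 ≈ 0.646.
Interpolate at f ≈ 0.646 with slerp weights a = sin((1−f)δ)/sin δ ≈ 1.164, b = sin(fδ)/sin δ ≈ 1.534.
p = a·p₁ + b·p₂ ≈ (0.831, -0.540, 0.135); φ = arcsin(p_z) ≈ 7.74°, λ = atan2(p_y, p_x) ≈ -33.03°.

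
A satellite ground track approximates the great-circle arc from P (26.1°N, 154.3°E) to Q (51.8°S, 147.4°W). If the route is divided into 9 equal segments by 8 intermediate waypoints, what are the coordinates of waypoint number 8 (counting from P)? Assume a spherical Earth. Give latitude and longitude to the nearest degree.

Write both endpoints as unit vectors p₁, p₂ with components (cos φ cos λ, cos φ sin λ, sin φ).
The central angle between the endpoints is δ = arccos(p₁·p₂) ≈ 1.625 rad (93.1°).
Interpolate at f = 8/9 with slerp weights a = sin((1−f)δ)/sin δ ≈ 0.180, b = sin(fδ)/sin δ ≈ 0.993.
p = a·p₁ + b·p₂ ≈ (-0.663, -0.261, -0.702); φ = arcsin(p_z) ≈ -44.56°, λ = atan2(p_y, p_x) ≈ -158.52°.

≈ (45°S, 159°W)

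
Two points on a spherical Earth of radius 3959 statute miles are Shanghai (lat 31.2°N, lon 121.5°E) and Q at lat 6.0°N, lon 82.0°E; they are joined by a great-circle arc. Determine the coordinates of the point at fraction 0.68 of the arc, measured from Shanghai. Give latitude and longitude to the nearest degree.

Convert each endpoint to a unit vector on the sphere (x = cos φ cos λ, y = cos φ sin λ, z = sin φ).
The central angle between the endpoints is δ = arccos(p₁·p₂) ≈ 0.781 rad (44.7°).
Interpolate at f = 0.68 with slerp weights a = sin((1−f)δ)/sin δ ≈ 0.351, b = sin(fδ)/sin δ ≈ 0.719.
p = a·p₁ + b·p₂ ≈ (-0.057, 0.965, 0.257); φ = arcsin(p_z) ≈ 14.90°, λ = atan2(p_y, p_x) ≈ 93.41°.

≈ lat 15°N, lon 93°E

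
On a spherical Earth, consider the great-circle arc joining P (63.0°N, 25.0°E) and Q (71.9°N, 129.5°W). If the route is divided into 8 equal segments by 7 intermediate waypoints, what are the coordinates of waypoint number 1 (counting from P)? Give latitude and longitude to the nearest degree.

Write both endpoints as unit vectors p₁, p₂ with components (cos φ cos λ, cos φ sin λ, sin φ).
The central angle between the endpoints is δ = arccos(p₁·p₂) ≈ 0.768 rad (44.0°).
Interpolate at f = 1/8 with slerp weights a = sin((1−f)δ)/sin δ ≈ 0.896, b = sin(fδ)/sin δ ≈ 0.138.
p = a·p₁ + b·p₂ ≈ (0.341, 0.139, 0.930); φ = arcsin(p_z) ≈ 68.37°, λ = atan2(p_y, p_x) ≈ 22.13°.

≈ (68°N, 22°E)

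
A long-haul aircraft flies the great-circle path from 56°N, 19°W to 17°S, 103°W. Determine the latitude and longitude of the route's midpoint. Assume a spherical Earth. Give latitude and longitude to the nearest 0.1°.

≈ 24.9°N, 74.3°W

Convert each endpoint to a unit vector on the sphere (x = cos φ cos λ, y = cos φ sin λ, z = sin φ).
The central angle between the endpoints is δ = arccos(p₁·p₂) ≈ 1.758 rad (100.7°).
Interpolate at f = 1/2 with slerp weights a = sin((1−f)δ)/sin δ ≈ 0.784, b = sin(fδ)/sin δ ≈ 0.784.
p = a·p₁ + b·p₂ ≈ (0.246, -0.873, 0.421); φ = arcsin(p_z) ≈ 24.88°, λ = atan2(p_y, p_x) ≈ -74.28°.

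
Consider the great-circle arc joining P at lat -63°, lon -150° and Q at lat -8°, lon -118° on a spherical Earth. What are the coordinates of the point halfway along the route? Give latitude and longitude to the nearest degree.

≈ lat -36°, lon -128°

Convert each endpoint to a unit vector on the sphere (x = cos φ cos λ, y = cos φ sin λ, z = sin φ).
The central angle between the endpoints is δ = arccos(p₁·p₂) ≈ 1.041 rad (59.7°).
Interpolate at f = 1/2 with slerp weights a = sin((1−f)δ)/sin δ ≈ 0.576, b = sin(fδ)/sin δ ≈ 0.576.
p = a·p₁ + b·p₂ ≈ (-0.495, -0.635, -0.594); φ = arcsin(p_z) ≈ -36.42°, λ = atan2(p_y, p_x) ≈ -127.92°.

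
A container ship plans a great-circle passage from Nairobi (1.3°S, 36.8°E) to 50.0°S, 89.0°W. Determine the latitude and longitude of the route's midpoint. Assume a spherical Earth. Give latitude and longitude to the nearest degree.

≈ 44°S, 3°W

Write both endpoints as unit vectors p₁, p₂ with components (cos φ cos λ, cos φ sin λ, sin φ).
The central angle between the endpoints is δ = arccos(p₁·p₂) ≈ 1.937 rad (111.0°).
Interpolate at f = 1/2 with slerp weights a = sin((1−f)δ)/sin δ ≈ 0.883, b = sin(fδ)/sin δ ≈ 0.883.
p = a·p₁ + b·p₂ ≈ (0.717, -0.039, -0.696); φ = arcsin(p_z) ≈ -44.13°, λ = atan2(p_y, p_x) ≈ -3.09°.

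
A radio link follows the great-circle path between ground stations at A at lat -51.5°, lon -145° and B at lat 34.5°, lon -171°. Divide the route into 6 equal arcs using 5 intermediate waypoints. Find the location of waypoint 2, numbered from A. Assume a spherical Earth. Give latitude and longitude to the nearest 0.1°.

≈ lat -23.1°, lon -156.2°

From cos δ = sin φ₁ sin φ₂ + cos φ₁ cos φ₂ cos Δλ, the central angle is δ ≈ 1.553 rad (89.0°).
Interpolate at f = 2/6 with slerp weights a = sin((1−f)δ)/sin δ ≈ 0.860, b = sin(fδ)/sin δ ≈ 0.495.
p = a·p₁ + b·p₂ ≈ (-0.841, -0.371, -0.393); φ = arcsin(p_z) ≈ -23.13°, λ = atan2(p_y, p_x) ≈ -156.21°.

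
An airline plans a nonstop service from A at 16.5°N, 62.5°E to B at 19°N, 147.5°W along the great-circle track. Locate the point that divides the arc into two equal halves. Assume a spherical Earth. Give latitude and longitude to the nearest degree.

Write both endpoints as unit vectors p₁, p₂ with components (cos φ cos λ, cos φ sin λ, sin φ).
The central angle between the endpoints is δ = arccos(p₁·p₂) ≈ 2.336 rad (133.8°).
Interpolate at f = 1/2 with slerp weights a = sin((1−f)δ)/sin δ ≈ 1.275, b = sin(fδ)/sin δ ≈ 1.275.
p = a·p₁ + b·p₂ ≈ (-0.452, 0.437, 0.778); φ = arcsin(p_z) ≈ 51.03°, λ = atan2(p_y, p_x) ≈ 136.01°.

≈ 51°N, 136°E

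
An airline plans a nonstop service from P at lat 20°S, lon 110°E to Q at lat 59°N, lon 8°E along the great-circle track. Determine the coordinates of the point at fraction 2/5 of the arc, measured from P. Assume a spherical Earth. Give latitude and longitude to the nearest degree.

From cos δ = sin φ₁ sin φ₂ + cos φ₁ cos φ₂ cos Δλ, the central angle is δ ≈ 1.976 rad (113.2°).
Interpolate at f = 2/5 with slerp weights a = sin((1−f)δ)/sin δ ≈ 1.008, b = sin(fδ)/sin δ ≈ 0.773.
p = a·p₁ + b·p₂ ≈ (0.070, 0.946, 0.318); φ = arcsin(p_z) ≈ 18.53°, λ = atan2(p_y, p_x) ≈ 85.75°.

≈ lat 19°N, lon 86°E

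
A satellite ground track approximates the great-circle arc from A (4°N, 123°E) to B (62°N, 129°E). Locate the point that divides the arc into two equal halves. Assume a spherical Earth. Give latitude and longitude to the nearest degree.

≈ (33°N, 125°E)

The haversine formula gives a central angle δ ≈ 1.015 rad (58.2°) between the endpoints.
Interpolate at f = 1/2 with slerp weights a = sin((1−f)δ)/sin δ ≈ 0.572, b = sin(fδ)/sin δ ≈ 0.572.
p = a·p₁ + b·p₂ ≈ (-0.480, 0.687, 0.545); φ = arcsin(p_z) ≈ 33.03°, λ = atan2(p_y, p_x) ≈ 124.92°.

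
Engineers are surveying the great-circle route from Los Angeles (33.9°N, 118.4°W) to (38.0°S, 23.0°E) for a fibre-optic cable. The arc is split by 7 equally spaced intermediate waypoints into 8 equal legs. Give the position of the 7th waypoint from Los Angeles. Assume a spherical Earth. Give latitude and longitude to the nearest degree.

≈ (34°S, 0°E)

Write both endpoints as unit vectors p₁, p₂ with components (cos φ cos λ, cos φ sin λ, sin φ).
The central angle between the endpoints is δ = arccos(p₁·p₂) ≈ 2.595 rad (148.7°).
Interpolate at f = 7/8 with slerp weights a = sin((1−f)δ)/sin δ ≈ 0.614, b = sin(fδ)/sin δ ≈ 1.472.
p = a·p₁ + b·p₂ ≈ (0.826, 0.005, -0.564); φ = arcsin(p_z) ≈ -34.34°, λ = atan2(p_y, p_x) ≈ 0.36°.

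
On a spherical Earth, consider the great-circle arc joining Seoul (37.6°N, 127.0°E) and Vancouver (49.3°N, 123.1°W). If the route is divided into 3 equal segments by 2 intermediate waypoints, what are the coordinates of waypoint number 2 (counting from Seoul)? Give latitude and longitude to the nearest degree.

≈ 59°N, 162°W

The haversine formula gives a central angle δ ≈ 1.280 rad (73.3°) between the endpoints.
Interpolate at f = 2/3 with slerp weights a = sin((1−f)δ)/sin δ ≈ 0.432, b = sin(fδ)/sin δ ≈ 0.786.
p = a·p₁ + b·p₂ ≈ (-0.486, -0.156, 0.860); φ = arcsin(p_z) ≈ 59.30°, λ = atan2(p_y, p_x) ≈ -162.17°.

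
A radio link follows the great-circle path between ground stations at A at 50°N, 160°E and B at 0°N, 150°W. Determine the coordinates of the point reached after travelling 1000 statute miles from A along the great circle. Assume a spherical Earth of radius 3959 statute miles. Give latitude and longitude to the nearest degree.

≈ 41°N, 176°E

Write both endpoints as unit vectors p₁, p₂ with components (cos φ cos λ, cos φ sin λ, sin φ).
The central angle between the endpoints is δ = arccos(p₁·p₂) ≈ 1.145 rad (65.6°). The total great-circle distance is δ·R ≈ 1.145 × 3959 ≈ 4532 mi, so the target fraction is f = 1000/4532 ≈ 0.221.
Interpolate at f ≈ 0.221 with slerp weights a = sin((1−f)δ)/sin δ ≈ 0.855, b = sin(fδ)/sin δ ≈ 0.274.
p = a·p₁ + b·p₂ ≈ (-0.754, 0.051, 0.655); φ = arcsin(p_z) ≈ 40.91°, λ = atan2(p_y, p_x) ≈ 176.15°.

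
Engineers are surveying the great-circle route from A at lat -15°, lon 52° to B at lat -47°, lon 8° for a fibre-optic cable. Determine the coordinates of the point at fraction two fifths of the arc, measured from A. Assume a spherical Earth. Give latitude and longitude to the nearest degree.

From cos δ = sin φ₁ sin φ₂ + cos φ₁ cos φ₂ cos Δλ, the central angle is δ ≈ 0.846 rad (48.5°).
Interpolate at f = 2/5 with slerp weights a = sin((1−f)δ)/sin δ ≈ 0.649, b = sin(fδ)/sin δ ≈ 0.443.
p = a·p₁ + b·p₂ ≈ (0.686, 0.536, -0.492); φ = arcsin(p_z) ≈ -29.49°, λ = atan2(p_y, p_x) ≈ 38.03°.

≈ lat -29°, lon 38°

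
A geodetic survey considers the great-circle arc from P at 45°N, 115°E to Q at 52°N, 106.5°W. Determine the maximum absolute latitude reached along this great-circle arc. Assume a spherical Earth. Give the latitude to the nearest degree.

The great circle lies in the plane with unit normal n̂ = (p₁ × p₂)/|p₁ × p₂|.
Here n̂_z ≈ +0.296; the vertex latitude is φ_max = arccos|n̂_z| ≈ 72.8°.
Check via Clairaut: cos φ_max = |cos φ₁| · sin C = cos(45.0°)·sin(24.8°) ≈ 0.296, again giving ≈ 72.8°.

≈ 73°N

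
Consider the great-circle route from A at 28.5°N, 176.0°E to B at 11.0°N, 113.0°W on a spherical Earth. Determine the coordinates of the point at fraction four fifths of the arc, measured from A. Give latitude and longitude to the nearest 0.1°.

Write both endpoints as unit vectors p₁, p₂ with components (cos φ cos λ, cos φ sin λ, sin φ).
The central angle between the endpoints is δ = arccos(p₁·p₂) ≈ 1.190 rad (68.2°).
Interpolate at f = 4/5 with slerp weights a = sin((1−f)δ)/sin δ ≈ 0.254, b = sin(fδ)/sin δ ≈ 0.877.
p = a·p₁ + b·p₂ ≈ (-0.559, -0.777, 0.289); φ = arcsin(p_z) ≈ 16.77°, λ = atan2(p_y, p_x) ≈ -125.73°.

≈ 16.8°N, 125.7°W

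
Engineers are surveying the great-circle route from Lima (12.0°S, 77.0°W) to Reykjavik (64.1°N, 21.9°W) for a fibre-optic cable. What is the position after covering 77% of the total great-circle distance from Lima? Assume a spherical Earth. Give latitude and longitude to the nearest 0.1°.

From cos δ = sin φ₁ sin φ₂ + cos φ₁ cos φ₂ cos Δλ, the central angle is δ ≈ 1.513 rad (86.7°).
Interpolate at f = 0.77 with slerp weights a = sin((1−f)δ)/sin δ ≈ 0.342, b = sin(fδ)/sin δ ≈ 0.920.
p = a·p₁ + b·p₂ ≈ (0.448, -0.476, 0.757); φ = arcsin(p_z) ≈ 49.19°, λ = atan2(p_y, p_x) ≈ -46.70°.

≈ 49.2°N, 46.7°W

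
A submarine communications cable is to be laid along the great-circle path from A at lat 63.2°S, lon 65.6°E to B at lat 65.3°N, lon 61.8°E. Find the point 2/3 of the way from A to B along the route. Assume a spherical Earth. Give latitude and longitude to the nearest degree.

From cos δ = sin φ₁ sin φ₂ + cos φ₁ cos φ₂ cos Δλ, the central angle is δ ≈ 2.243 rad (128.5°).
Interpolate at f = 2/3 with slerp weights a = sin((1−f)δ)/sin δ ≈ 0.869, b = sin(fδ)/sin δ ≈ 1.275.
p = a·p₁ + b·p₂ ≈ (0.414, 0.826, 0.382); φ = arcsin(p_z) ≈ 22.47°, λ = atan2(p_y, p_x) ≈ 63.41°.

≈ lat 22°N, lon 63°E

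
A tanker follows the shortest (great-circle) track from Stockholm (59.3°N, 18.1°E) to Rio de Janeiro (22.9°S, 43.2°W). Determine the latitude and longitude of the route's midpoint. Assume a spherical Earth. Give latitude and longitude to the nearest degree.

Convert each endpoint to a unit vector on the sphere (x = cos φ cos λ, y = cos φ sin λ, z = sin φ).
The central angle between the endpoints is δ = arccos(p₁·p₂) ≈ 1.680 rad (96.2°).
Interpolate at f = 1/2 with slerp weights a = sin((1−f)δ)/sin δ ≈ 0.749, b = sin(fδ)/sin δ ≈ 0.749.
p = a·p₁ + b·p₂ ≈ (0.866, -0.354, 0.353); φ = arcsin(p_z) ≈ 20.64°, λ = atan2(p_y, p_x) ≈ -22.20°.

≈ (21°N, 22°W)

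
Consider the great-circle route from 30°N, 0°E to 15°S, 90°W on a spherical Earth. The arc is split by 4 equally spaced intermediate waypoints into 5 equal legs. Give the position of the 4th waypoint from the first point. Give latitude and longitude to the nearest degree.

≈ 5°S, 73°W

Convert each endpoint to a unit vector on the sphere (x = cos φ cos λ, y = cos φ sin λ, z = sin φ).
The central angle between the endpoints is δ = arccos(p₁·p₂) ≈ 1.701 rad (97.4°).
Interpolate at f = 4/5 with slerp weights a = sin((1−f)δ)/sin δ ≈ 0.336, b = sin(fδ)/sin δ ≈ 0.986.
p = a·p₁ + b·p₂ ≈ (0.291, -0.953, -0.087); φ = arcsin(p_z) ≈ -4.99°, λ = atan2(p_y, p_x) ≈ -72.99°.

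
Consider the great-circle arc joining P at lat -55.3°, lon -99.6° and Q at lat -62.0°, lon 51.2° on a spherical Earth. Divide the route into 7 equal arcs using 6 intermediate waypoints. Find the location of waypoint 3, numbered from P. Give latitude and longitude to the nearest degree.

≈ lat -78°, lon -65°

Convert each endpoint to a unit vector on the sphere (x = cos φ cos λ, y = cos φ sin λ, z = sin φ).
The central angle between the endpoints is δ = arccos(p₁·p₂) ≈ 1.056 rad (60.5°).
Interpolate at f = 3/7 with slerp weights a = sin((1−f)δ)/sin δ ≈ 0.652, b = sin(fδ)/sin δ ≈ 0.502.
p = a·p₁ + b·p₂ ≈ (0.086, -0.182, -0.980); φ = arcsin(p_z) ≈ -78.38°, λ = atan2(p_y, p_x) ≈ -64.75°.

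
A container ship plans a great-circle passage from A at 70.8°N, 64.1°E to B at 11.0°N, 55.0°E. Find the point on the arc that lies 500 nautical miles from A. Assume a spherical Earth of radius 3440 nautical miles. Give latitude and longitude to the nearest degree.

Write both endpoints as unit vectors p₁, p₂ with components (cos φ cos λ, cos φ sin λ, sin φ).
The central angle between the endpoints is δ = arccos(p₁·p₂) ≈ 1.048 rad (60.1°). The total great-circle distance is δ·R ≈ 1.048 × 3440 ≈ 3607 nmi, so the target fraction is f = 500/3607 ≈ 0.139.
Interpolate at f ≈ 0.139 with slerp weights a = sin((1−f)δ)/sin δ ≈ 0.906, b = sin(fδ)/sin δ ≈ 0.167.
p = a·p₁ + b·p₂ ≈ (0.224, 0.402, 0.888); φ = arcsin(p_z) ≈ 62.57°, λ = atan2(p_y, p_x) ≈ 60.87°.

≈ 63°N, 61°E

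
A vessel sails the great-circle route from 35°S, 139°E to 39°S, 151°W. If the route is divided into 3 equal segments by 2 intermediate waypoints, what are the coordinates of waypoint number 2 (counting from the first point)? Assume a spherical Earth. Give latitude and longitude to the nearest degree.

≈ 43°S, 175°W

From cos δ = sin φ₁ sin φ₂ + cos φ₁ cos φ₂ cos Δλ, the central angle is δ ≈ 0.954 rad (54.6°).
Interpolate at f = 2/3 with slerp weights a = sin((1−f)δ)/sin δ ≈ 0.383, b = sin(fδ)/sin δ ≈ 0.728.
p = a·p₁ + b·p₂ ≈ (-0.732, -0.068, -0.678); φ = arcsin(p_z) ≈ -42.69°, λ = atan2(p_y, p_x) ≈ -174.66°.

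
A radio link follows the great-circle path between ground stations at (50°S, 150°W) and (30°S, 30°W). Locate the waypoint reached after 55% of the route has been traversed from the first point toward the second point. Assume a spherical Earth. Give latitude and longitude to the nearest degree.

Write both endpoints as unit vectors p₁, p₂ with components (cos φ cos λ, cos φ sin λ, sin φ).
The central angle between the endpoints is δ = arccos(p₁·p₂) ≈ 1.466 rad (84.0°).
Interpolate at f = 0.55 with slerp weights a = sin((1−f)δ)/sin δ ≈ 0.616, b = sin(fδ)/sin δ ≈ 0.726.
p = a·p₁ + b·p₂ ≈ (0.201, -0.512, -0.835); φ = arcsin(p_z) ≈ -56.61°, λ = atan2(p_y, p_x) ≈ -68.56°.

≈ (57°S, 69°W)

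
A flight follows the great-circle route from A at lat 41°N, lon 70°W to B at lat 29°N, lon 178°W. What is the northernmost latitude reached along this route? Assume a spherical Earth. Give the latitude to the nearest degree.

The great circle lies in the plane with unit normal n̂ = (p₁ × p₂)/|p₁ × p₂|.
Here n̂_z ≈ -0.632; the vertex latitude is φ_max = arccos|n̂_z| ≈ 50.8°.
Check via Clairaut: cos φ_max = |cos φ₁| · sin C = cos(41.0°)·sin(56.9°) ≈ 0.632, again giving ≈ 50.8°.

≈ 51°N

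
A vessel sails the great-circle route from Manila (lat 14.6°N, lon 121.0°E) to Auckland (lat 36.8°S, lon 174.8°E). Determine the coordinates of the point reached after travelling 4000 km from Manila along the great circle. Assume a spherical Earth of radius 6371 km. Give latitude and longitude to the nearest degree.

Convert each endpoint to a unit vector on the sphere (x = cos φ cos λ, y = cos φ sin λ, z = sin φ).
The central angle between the endpoints is δ = arccos(p₁·p₂) ≈ 1.259 rad (72.1°). The total great-circle distance is δ·R ≈ 1.259 × 6371 ≈ 8022 km, so the target fraction is f = 4000/8022 ≈ 0.499.
Interpolate at f ≈ 0.499 with slerp weights a = sin((1−f)δ)/sin δ ≈ 0.620, b = sin(fδ)/sin δ ≈ 0.617.
p = a·p₁ + b·p₂ ≈ (-0.801, 0.559, -0.213); φ = arcsin(p_z) ≈ -12.32°, λ = atan2(p_y, p_x) ≈ 145.09°.

≈ lat 12°S, lon 145°E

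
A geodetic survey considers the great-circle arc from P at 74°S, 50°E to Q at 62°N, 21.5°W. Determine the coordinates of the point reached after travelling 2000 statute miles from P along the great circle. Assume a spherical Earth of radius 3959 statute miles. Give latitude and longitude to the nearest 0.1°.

≈ 48.9°S, 16.2°E

Convert each endpoint to a unit vector on the sphere (x = cos φ cos λ, y = cos φ sin λ, z = sin φ).
The central angle between the endpoints is δ = arccos(p₁·p₂) ≈ 2.511 rad (143.9°). The total great-circle distance is δ·R ≈ 2.511 × 3959 ≈ 9941 mi, so the target fraction is f = 2000/9941 ≈ 0.201.
Interpolate at f ≈ 0.201 with slerp weights a = sin((1−f)δ)/sin δ ≈ 1.538, b = sin(fδ)/sin δ ≈ 0.821.
p = a·p₁ + b·p₂ ≈ (0.631, 0.184, -0.754); φ = arcsin(p_z) ≈ -48.91°, λ = atan2(p_y, p_x) ≈ 16.22°.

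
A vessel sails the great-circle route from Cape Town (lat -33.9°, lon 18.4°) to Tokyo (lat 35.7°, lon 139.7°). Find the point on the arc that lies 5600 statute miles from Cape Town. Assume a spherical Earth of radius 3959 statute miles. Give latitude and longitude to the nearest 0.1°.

≈ lat 11.0°, lon 89.7°

Write both endpoints as unit vectors p₁, p₂ with components (cos φ cos λ, cos φ sin λ, sin φ).
The central angle between the endpoints is δ = arccos(p₁·p₂) ≈ 2.313 rad (132.5°). The total great-circle distance is δ·R ≈ 2.313 × 3959 ≈ 9156 mi, so the target fraction is f = 5600/9156 ≈ 0.612.
Interpolate at f ≈ 0.612 with slerp weights a = sin((1−f)δ)/sin δ ≈ 1.061, b = sin(fδ)/sin δ ≈ 1.340.
p = a·p₁ + b·p₂ ≈ (0.006, 0.982, 0.190); φ = arcsin(p_z) ≈ 10.96°, λ = atan2(p_y, p_x) ≈ 89.67°.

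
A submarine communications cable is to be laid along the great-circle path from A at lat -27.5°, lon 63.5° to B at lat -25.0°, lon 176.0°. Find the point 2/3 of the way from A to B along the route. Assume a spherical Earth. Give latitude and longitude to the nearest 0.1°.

Write both endpoints as unit vectors p₁, p₂ with components (cos φ cos λ, cos φ sin λ, sin φ).
The central angle between the endpoints is δ = arccos(p₁·p₂) ≈ 1.684 rad (96.5°).
Interpolate at f = 2/3 with slerp weights a = sin((1−f)δ)/sin δ ≈ 0.536, b = sin(fδ)/sin δ ≈ 0.907.
p = a·p₁ + b·p₂ ≈ (-0.608, 0.482, -0.631); φ = arcsin(p_z) ≈ -39.09°, λ = atan2(p_y, p_x) ≈ 141.56°.

≈ lat -39.1°, lon 141.6°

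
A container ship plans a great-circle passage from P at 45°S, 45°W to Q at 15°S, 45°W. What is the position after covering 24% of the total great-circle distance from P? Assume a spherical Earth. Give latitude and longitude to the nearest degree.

Convert each endpoint to a unit vector on the sphere (x = cos φ cos λ, y = cos φ sin λ, z = sin φ).
The central angle between the endpoints is δ = arccos(p₁·p₂) ≈ 0.524 rad (30.0°).
Interpolate at f = 0.24 with slerp weights a = sin((1−f)δ)/sin δ ≈ 0.775, b = sin(fδ)/sin δ ≈ 0.251.
p = a·p₁ + b·p₂ ≈ (0.559, -0.559, -0.613); φ = arcsin(p_z) ≈ -37.80°, λ = atan2(p_y, p_x) ≈ -45.00°.

≈ 38°S, 45°W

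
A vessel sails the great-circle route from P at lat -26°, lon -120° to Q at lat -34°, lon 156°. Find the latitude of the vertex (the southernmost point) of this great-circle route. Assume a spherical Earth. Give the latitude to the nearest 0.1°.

The great circle lies in the plane with unit normal n̂ = (p₁ × p₂)/|p₁ × p₂|.
Here n̂_z ≈ -0.783; the vertex latitude is φ_max = arccos|n̂_z| ≈ 38.5°.
Check via Clairaut: cos φ_max = |cos φ₁| · sin C = cos(26.0°)·sin(119.4°) ≈ 0.783, again giving ≈ 38.5°.

≈ -38.5°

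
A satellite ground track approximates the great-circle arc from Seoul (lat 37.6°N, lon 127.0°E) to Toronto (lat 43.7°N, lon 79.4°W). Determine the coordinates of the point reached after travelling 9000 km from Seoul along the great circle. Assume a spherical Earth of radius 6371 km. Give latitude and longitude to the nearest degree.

≈ lat 57°N, lon 89°W

Convert each endpoint to a unit vector on the sphere (x = cos φ cos λ, y = cos φ sin λ, z = sin φ).
The central angle between the endpoints is δ = arccos(p₁·p₂) ≈ 1.662 rad (95.3°). The total great-circle distance is δ·R ≈ 1.662 × 6371 ≈ 10591 km, so the target fraction is f = 9000/10591 ≈ 0.850.
Interpolate at f ≈ 0.850 with slerp weights a = sin((1−f)δ)/sin δ ≈ 0.248, b = sin(fδ)/sin δ ≈ 0.992.
p = a·p₁ + b·p₂ ≈ (0.014, -0.548, 0.837); φ = arcsin(p_z) ≈ 56.78°, λ = atan2(p_y, p_x) ≈ -88.59°.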